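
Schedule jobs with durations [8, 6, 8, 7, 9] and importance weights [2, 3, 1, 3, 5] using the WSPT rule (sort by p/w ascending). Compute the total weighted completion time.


Compute p/w ratios and sort ascending (WSPT): [(9, 5), (6, 3), (7, 3), (8, 2), (8, 1)]
Compute weighted completion times:
  Job (p=9,w=5): C=9, w*C=5*9=45
  Job (p=6,w=3): C=15, w*C=3*15=45
  Job (p=7,w=3): C=22, w*C=3*22=66
  Job (p=8,w=2): C=30, w*C=2*30=60
  Job (p=8,w=1): C=38, w*C=1*38=38
Total weighted completion time = 254

254


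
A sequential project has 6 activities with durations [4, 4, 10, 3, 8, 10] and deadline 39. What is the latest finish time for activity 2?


LF(activity 2) = deadline - sum of successor durations
Successors: activities 3 through 6 with durations [10, 3, 8, 10]
Sum of successor durations = 31
LF = 39 - 31 = 8

8


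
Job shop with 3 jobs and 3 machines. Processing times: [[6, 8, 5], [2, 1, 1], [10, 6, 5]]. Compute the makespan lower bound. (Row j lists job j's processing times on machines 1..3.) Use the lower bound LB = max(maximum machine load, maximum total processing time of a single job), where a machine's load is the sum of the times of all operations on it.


Machine loads:
  Machine 1: 6 + 2 + 10 = 18
  Machine 2: 8 + 1 + 6 = 15
  Machine 3: 5 + 1 + 5 = 11
Max machine load = 18
Job totals:
  Job 1: 19
  Job 2: 4
  Job 3: 21
Max job total = 21
Lower bound = max(18, 21) = 21

21


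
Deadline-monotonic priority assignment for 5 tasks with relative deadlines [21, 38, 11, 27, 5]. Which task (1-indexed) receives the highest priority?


Sort tasks by relative deadline (ascending):
  Task 5: deadline = 5
  Task 3: deadline = 11
  Task 1: deadline = 21
  Task 4: deadline = 27
  Task 2: deadline = 38
Priority order (highest first): [5, 3, 1, 4, 2]
Highest priority task = 5

5


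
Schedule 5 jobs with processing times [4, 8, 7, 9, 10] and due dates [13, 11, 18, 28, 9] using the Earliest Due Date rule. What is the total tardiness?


Sort by due date (EDD order): [(10, 9), (8, 11), (4, 13), (7, 18), (9, 28)]
Compute completion times and tardiness:
  Job 1: p=10, d=9, C=10, tardiness=max(0,10-9)=1
  Job 2: p=8, d=11, C=18, tardiness=max(0,18-11)=7
  Job 3: p=4, d=13, C=22, tardiness=max(0,22-13)=9
  Job 4: p=7, d=18, C=29, tardiness=max(0,29-18)=11
  Job 5: p=9, d=28, C=38, tardiness=max(0,38-28)=10
Total tardiness = 38

38


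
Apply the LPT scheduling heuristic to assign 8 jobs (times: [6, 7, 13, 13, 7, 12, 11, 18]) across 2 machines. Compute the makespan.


Sort jobs in decreasing order (LPT): [18, 13, 13, 12, 11, 7, 7, 6]
Assign each job to the least loaded machine:
  Machine 1: jobs [18, 12, 7, 7], load = 44
  Machine 2: jobs [13, 13, 11, 6], load = 43
Makespan = max load = 44

44


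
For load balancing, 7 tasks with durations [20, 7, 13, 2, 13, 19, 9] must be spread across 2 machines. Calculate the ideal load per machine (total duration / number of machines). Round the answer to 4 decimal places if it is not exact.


Total processing time = 20 + 7 + 13 + 2 + 13 + 19 + 9 = 83
Number of machines = 2
Ideal balanced load = 83 / 2 = 41.5

41.5


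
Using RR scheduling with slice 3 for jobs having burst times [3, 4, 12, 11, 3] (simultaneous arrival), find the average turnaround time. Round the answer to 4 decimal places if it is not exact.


Time quantum = 3
Execution trace:
  J1 runs 3 units, time = 3
  J2 runs 3 units, time = 6
  J3 runs 3 units, time = 9
  J4 runs 3 units, time = 12
  J5 runs 3 units, time = 15
  J2 runs 1 units, time = 16
  J3 runs 3 units, time = 19
  J4 runs 3 units, time = 22
  J3 runs 3 units, time = 25
  J4 runs 3 units, time = 28
  J3 runs 3 units, time = 31
  J4 runs 2 units, time = 33
Finish times: [3, 16, 31, 33, 15]
Average turnaround = 98/5 = 19.6

19.6


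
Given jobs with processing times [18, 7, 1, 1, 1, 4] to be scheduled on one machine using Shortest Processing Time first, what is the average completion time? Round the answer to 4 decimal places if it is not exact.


Sort jobs by processing time (SPT order): [1, 1, 1, 4, 7, 18]
Compute completion times sequentially:
  Job 1: processing = 1, completes at 1
  Job 2: processing = 1, completes at 2
  Job 3: processing = 1, completes at 3
  Job 4: processing = 4, completes at 7
  Job 5: processing = 7, completes at 14
  Job 6: processing = 18, completes at 32
Sum of completion times = 59
Average completion time = 59/6 = 9.8333

9.8333


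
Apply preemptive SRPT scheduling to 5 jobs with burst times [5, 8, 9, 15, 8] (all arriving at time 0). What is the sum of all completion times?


Since all jobs arrive at t=0, SRPT equals SPT ordering.
SPT order: [5, 8, 8, 9, 15]
Completion times:
  Job 1: p=5, C=5
  Job 2: p=8, C=13
  Job 3: p=8, C=21
  Job 4: p=9, C=30
  Job 5: p=15, C=45
Total completion time = 5 + 13 + 21 + 30 + 45 = 114

114


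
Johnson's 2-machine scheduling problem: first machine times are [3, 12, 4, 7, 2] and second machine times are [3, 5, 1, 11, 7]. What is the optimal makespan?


Apply Johnson's rule:
  Group 1 (a <= b): [(5, 2, 7), (1, 3, 3), (4, 7, 11)]
  Group 2 (a > b): [(2, 12, 5), (3, 4, 1)]
Optimal job order: [5, 1, 4, 2, 3]
Schedule:
  Job 5: M1 done at 2, M2 done at 9
  Job 1: M1 done at 5, M2 done at 12
  Job 4: M1 done at 12, M2 done at 23
  Job 2: M1 done at 24, M2 done at 29
  Job 3: M1 done at 28, M2 done at 30
Makespan = 30

30


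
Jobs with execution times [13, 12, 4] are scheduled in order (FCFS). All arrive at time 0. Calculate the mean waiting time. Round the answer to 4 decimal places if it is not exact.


FCFS order (as given): [13, 12, 4]
Waiting times:
  Job 1: wait = 0
  Job 2: wait = 13
  Job 3: wait = 25
Sum of waiting times = 38
Average waiting time = 38/3 = 12.6667

12.6667


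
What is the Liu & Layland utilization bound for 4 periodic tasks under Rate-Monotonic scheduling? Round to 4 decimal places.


Compute 2^(1/4) = 1.1892071150
Subtract 1: 1.1892071150 - 1 = 0.1892071150
Multiply by n: 4 * 0.1892071150 = 0.7568284600
Round to 4 dp: 0.7568

0.7568


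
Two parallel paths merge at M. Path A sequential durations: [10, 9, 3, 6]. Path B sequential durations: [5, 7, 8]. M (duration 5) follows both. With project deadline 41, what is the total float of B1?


Forward pass: ES(B1) = sum of predecessors on chain B = 0
EF = ES + duration = 0 + 5 = 5
Backward pass: LF(M) = deadline = 41; LS(M) = 41 - 5 = 36
LF(B1) = LS(M) - sum(successors on chain B) = 36 - 15 = 21
LS = LF - duration = 21 - 5 = 16
Total float = LS - ES = 16 - 0 = 16

16


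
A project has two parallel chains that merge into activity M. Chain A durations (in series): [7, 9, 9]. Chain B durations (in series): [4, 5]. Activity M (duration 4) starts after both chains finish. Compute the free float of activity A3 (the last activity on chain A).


ES(A3) = sum of predecessors on chain A = 16
EF(A3) = ES + duration = 16 + 9 = 25
Successor of A3 is M. ES(M) = max(sum(A), sum(B)) = max(25, 9) = 25
Free float = ES(successor) - EF(current) = 25 - 25 = 0

0


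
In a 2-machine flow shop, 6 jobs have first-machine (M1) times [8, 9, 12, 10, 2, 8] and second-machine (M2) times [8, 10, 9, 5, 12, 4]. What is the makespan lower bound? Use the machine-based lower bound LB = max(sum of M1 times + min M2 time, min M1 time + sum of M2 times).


LB1 = sum(M1 times) + min(M2 times) = 49 + 4 = 53
LB2 = min(M1 times) + sum(M2 times) = 2 + 48 = 50
Lower bound = max(LB1, LB2) = max(53, 50) = 53

53


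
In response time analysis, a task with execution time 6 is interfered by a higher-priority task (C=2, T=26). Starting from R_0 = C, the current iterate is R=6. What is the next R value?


R_next = C + ceil(R_prev / T_hp) * C_hp
ceil(6 / 26) = ceil(0.2308) = 1
Interference = 1 * 2 = 2
R_next = 6 + 2 = 8

8


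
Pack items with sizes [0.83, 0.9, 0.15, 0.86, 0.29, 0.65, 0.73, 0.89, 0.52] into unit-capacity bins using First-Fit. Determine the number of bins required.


Place items sequentially using First-Fit:
  Item 0.83 -> new Bin 1
  Item 0.9 -> new Bin 2
  Item 0.15 -> Bin 1 (now 0.98)
  Item 0.86 -> new Bin 3
  Item 0.29 -> new Bin 4
  Item 0.65 -> Bin 4 (now 0.94)
  Item 0.73 -> new Bin 5
  Item 0.89 -> new Bin 6
  Item 0.52 -> new Bin 7
Total bins used = 7

7


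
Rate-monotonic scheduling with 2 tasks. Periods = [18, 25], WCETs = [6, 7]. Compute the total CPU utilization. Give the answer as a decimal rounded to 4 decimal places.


Compute individual utilizations (exact fractions):
  Task 1: C/T = 6/18 = 1/3 (approx. 0.3333)
  Task 2: C/T = 7/25 (approx. 0.28)
Total utilization U = 1/3 + 7/25 = 46/75
Rounded to 4 decimal places: U = 0.6133
RM (Liu & Layland) bound for 2 tasks = 0.828427; compare with U = 46/75 (approx. 0.613333)
U <= bound, so schedulable by RM sufficient condition.

0.6133


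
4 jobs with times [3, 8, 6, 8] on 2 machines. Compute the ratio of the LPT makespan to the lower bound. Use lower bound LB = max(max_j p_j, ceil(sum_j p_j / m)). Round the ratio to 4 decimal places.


LPT order: [8, 8, 6, 3]
Machine loads after assignment: [14, 11]
LPT makespan = 14
Lower bound = max(max_job, ceil(total/2)) = max(8, 13) = 13
Ratio = 14 / 13 = 1.0769

1.0769


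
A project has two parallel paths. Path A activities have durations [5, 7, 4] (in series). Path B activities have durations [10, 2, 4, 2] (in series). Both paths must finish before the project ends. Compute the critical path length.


Path A total = 5 + 7 + 4 = 16
Path B total = 10 + 2 + 4 + 2 = 18
Critical path = longest path = max(16, 18) = 18

18


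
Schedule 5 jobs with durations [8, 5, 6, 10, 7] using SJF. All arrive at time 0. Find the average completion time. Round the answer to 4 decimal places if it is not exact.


SJF order (ascending): [5, 6, 7, 8, 10]
Completion times:
  Job 1: burst=5, C=5
  Job 2: burst=6, C=11
  Job 3: burst=7, C=18
  Job 4: burst=8, C=26
  Job 5: burst=10, C=36
Average completion = 96/5 = 19.2

19.2


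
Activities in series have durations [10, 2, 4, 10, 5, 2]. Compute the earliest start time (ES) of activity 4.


Activity 4 starts after activities 1 through 3 complete.
Predecessor durations: [10, 2, 4]
ES = 10 + 2 + 4 = 16

16


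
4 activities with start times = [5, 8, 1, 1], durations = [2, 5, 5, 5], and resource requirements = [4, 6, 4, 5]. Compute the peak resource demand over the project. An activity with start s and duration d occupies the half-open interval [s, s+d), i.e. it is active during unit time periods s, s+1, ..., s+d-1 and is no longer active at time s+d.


Each activity i is active on [start_i, start_i + duration_i).
Compute total resource usage per time slot:
  t=0: active resources = [], total = 0
  t=1: active resources = [4, 5], total = 9
  t=2: active resources = [4, 5], total = 9
  t=3: active resources = [4, 5], total = 9
  t=4: active resources = [4, 5], total = 9
  t=5: active resources = [4, 4, 5], total = 13
  t=6: active resources = [4], total = 4
  t=7: active resources = [], total = 0
  t=8: active resources = [6], total = 6
  t=9: active resources = [6], total = 6
  t=10: active resources = [6], total = 6
  t=11: active resources = [6], total = 6
  t=12: active resources = [6], total = 6
Peak resource demand = 13

13


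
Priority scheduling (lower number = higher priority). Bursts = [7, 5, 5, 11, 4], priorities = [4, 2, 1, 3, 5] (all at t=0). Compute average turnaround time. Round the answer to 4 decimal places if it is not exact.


Sort by priority (ascending = highest first):
Order: [(1, 5), (2, 5), (3, 11), (4, 7), (5, 4)]
Completion times:
  Priority 1, burst=5, C=5
  Priority 2, burst=5, C=10
  Priority 3, burst=11, C=21
  Priority 4, burst=7, C=28
  Priority 5, burst=4, C=32
Average turnaround = 96/5 = 19.2

19.2


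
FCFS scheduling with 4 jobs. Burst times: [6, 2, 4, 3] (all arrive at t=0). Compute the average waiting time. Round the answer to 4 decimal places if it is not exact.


FCFS order (as given): [6, 2, 4, 3]
Waiting times:
  Job 1: wait = 0
  Job 2: wait = 6
  Job 3: wait = 8
  Job 4: wait = 12
Sum of waiting times = 26
Average waiting time = 26/4 = 6.5

6.5


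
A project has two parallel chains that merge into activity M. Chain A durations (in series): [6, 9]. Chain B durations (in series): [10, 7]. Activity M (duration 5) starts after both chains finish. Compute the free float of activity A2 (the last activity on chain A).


ES(A2) = sum of predecessors on chain A = 6
EF(A2) = ES + duration = 6 + 9 = 15
Successor of A2 is M. ES(M) = max(sum(A), sum(B)) = max(15, 17) = 17
Free float = ES(successor) - EF(current) = 17 - 15 = 2

2


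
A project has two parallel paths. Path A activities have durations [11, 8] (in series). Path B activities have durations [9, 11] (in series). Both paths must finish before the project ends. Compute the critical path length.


Path A total = 11 + 8 = 19
Path B total = 9 + 11 = 20
Critical path = longest path = max(19, 20) = 20

20


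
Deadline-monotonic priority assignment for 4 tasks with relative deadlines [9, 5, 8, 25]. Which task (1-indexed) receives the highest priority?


Sort tasks by relative deadline (ascending):
  Task 2: deadline = 5
  Task 3: deadline = 8
  Task 1: deadline = 9
  Task 4: deadline = 25
Priority order (highest first): [2, 3, 1, 4]
Highest priority task = 2

2


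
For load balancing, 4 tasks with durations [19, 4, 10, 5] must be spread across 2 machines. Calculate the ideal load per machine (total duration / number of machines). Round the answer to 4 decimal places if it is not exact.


Total processing time = 19 + 4 + 10 + 5 = 38
Number of machines = 2
Ideal balanced load = 38 / 2 = 19.0

19.0


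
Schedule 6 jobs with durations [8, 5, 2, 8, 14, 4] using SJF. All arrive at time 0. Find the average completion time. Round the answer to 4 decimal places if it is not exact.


SJF order (ascending): [2, 4, 5, 8, 8, 14]
Completion times:
  Job 1: burst=2, C=2
  Job 2: burst=4, C=6
  Job 3: burst=5, C=11
  Job 4: burst=8, C=19
  Job 5: burst=8, C=27
  Job 6: burst=14, C=41
Average completion = 106/6 = 17.6667

17.6667


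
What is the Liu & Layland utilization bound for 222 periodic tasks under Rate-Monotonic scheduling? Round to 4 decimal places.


Compute 2^(1/222) = 1.0031271640
Subtract 1: 1.0031271640 - 1 = 0.0031271640
Multiply by n: 222 * 0.0031271640 = 0.6942304080
Round to 4 dp: 0.6942

0.6942


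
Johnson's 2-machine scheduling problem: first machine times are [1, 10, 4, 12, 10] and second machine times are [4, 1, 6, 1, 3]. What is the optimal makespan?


Apply Johnson's rule:
  Group 1 (a <= b): [(1, 1, 4), (3, 4, 6)]
  Group 2 (a > b): [(5, 10, 3), (2, 10, 1), (4, 12, 1)]
Optimal job order: [1, 3, 5, 2, 4]
Schedule:
  Job 1: M1 done at 1, M2 done at 5
  Job 3: M1 done at 5, M2 done at 11
  Job 5: M1 done at 15, M2 done at 18
  Job 2: M1 done at 25, M2 done at 26
  Job 4: M1 done at 37, M2 done at 38
Makespan = 38

38


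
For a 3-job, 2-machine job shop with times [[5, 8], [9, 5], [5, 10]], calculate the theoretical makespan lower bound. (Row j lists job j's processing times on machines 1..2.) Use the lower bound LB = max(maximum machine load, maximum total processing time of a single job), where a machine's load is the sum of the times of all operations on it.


Machine loads:
  Machine 1: 5 + 9 + 5 = 19
  Machine 2: 8 + 5 + 10 = 23
Max machine load = 23
Job totals:
  Job 1: 13
  Job 2: 14
  Job 3: 15
Max job total = 15
Lower bound = max(23, 15) = 23

23


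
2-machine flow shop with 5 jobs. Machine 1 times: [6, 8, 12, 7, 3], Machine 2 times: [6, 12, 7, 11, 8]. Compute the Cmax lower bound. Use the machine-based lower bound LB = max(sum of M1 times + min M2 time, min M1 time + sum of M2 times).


LB1 = sum(M1 times) + min(M2 times) = 36 + 6 = 42
LB2 = min(M1 times) + sum(M2 times) = 3 + 44 = 47
Lower bound = max(LB1, LB2) = max(42, 47) = 47

47


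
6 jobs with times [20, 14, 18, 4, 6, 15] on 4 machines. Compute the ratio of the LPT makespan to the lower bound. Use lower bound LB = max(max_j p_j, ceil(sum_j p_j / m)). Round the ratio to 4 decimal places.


LPT order: [20, 18, 15, 14, 6, 4]
Machine loads after assignment: [20, 18, 19, 20]
LPT makespan = 20
Lower bound = max(max_job, ceil(total/4)) = max(20, 20) = 20
Ratio = 20 / 20 = 1.0

1.0


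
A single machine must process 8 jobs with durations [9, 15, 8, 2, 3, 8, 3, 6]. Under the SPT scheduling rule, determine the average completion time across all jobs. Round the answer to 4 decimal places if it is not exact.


Sort jobs by processing time (SPT order): [2, 3, 3, 6, 8, 8, 9, 15]
Compute completion times sequentially:
  Job 1: processing = 2, completes at 2
  Job 2: processing = 3, completes at 5
  Job 3: processing = 3, completes at 8
  Job 4: processing = 6, completes at 14
  Job 5: processing = 8, completes at 22
  Job 6: processing = 8, completes at 30
  Job 7: processing = 9, completes at 39
  Job 8: processing = 15, completes at 54
Sum of completion times = 174
Average completion time = 174/8 = 21.75

21.75


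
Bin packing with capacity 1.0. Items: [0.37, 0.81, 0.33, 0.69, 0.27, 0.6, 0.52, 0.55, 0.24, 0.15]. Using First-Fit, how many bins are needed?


Place items sequentially using First-Fit:
  Item 0.37 -> new Bin 1
  Item 0.81 -> new Bin 2
  Item 0.33 -> Bin 1 (now 0.7)
  Item 0.69 -> new Bin 3
  Item 0.27 -> Bin 1 (now 0.97)
  Item 0.6 -> new Bin 4
  Item 0.52 -> new Bin 5
  Item 0.55 -> new Bin 6
  Item 0.24 -> Bin 3 (now 0.93)
  Item 0.15 -> Bin 2 (now 0.96)
Total bins used = 6

6


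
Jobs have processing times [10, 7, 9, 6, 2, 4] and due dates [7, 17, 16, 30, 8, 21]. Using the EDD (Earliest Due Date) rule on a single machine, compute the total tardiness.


Sort by due date (EDD order): [(10, 7), (2, 8), (9, 16), (7, 17), (4, 21), (6, 30)]
Compute completion times and tardiness:
  Job 1: p=10, d=7, C=10, tardiness=max(0,10-7)=3
  Job 2: p=2, d=8, C=12, tardiness=max(0,12-8)=4
  Job 3: p=9, d=16, C=21, tardiness=max(0,21-16)=5
  Job 4: p=7, d=17, C=28, tardiness=max(0,28-17)=11
  Job 5: p=4, d=21, C=32, tardiness=max(0,32-21)=11
  Job 6: p=6, d=30, C=38, tardiness=max(0,38-30)=8
Total tardiness = 42

42


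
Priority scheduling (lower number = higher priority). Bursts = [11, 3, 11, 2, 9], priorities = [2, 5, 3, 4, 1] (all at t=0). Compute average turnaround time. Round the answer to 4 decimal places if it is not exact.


Sort by priority (ascending = highest first):
Order: [(1, 9), (2, 11), (3, 11), (4, 2), (5, 3)]
Completion times:
  Priority 1, burst=9, C=9
  Priority 2, burst=11, C=20
  Priority 3, burst=11, C=31
  Priority 4, burst=2, C=33
  Priority 5, burst=3, C=36
Average turnaround = 129/5 = 25.8

25.8


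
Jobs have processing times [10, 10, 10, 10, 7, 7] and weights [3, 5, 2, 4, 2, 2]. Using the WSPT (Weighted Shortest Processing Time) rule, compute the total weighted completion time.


Compute p/w ratios and sort ascending (WSPT): [(10, 5), (10, 4), (10, 3), (7, 2), (7, 2), (10, 2)]
Compute weighted completion times:
  Job (p=10,w=5): C=10, w*C=5*10=50
  Job (p=10,w=4): C=20, w*C=4*20=80
  Job (p=10,w=3): C=30, w*C=3*30=90
  Job (p=7,w=2): C=37, w*C=2*37=74
  Job (p=7,w=2): C=44, w*C=2*44=88
  Job (p=10,w=2): C=54, w*C=2*54=108
Total weighted completion time = 490

490


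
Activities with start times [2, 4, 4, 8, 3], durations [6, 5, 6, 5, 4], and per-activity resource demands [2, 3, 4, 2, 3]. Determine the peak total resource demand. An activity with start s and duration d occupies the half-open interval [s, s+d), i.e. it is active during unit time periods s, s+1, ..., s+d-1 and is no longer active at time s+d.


Each activity i is active on [start_i, start_i + duration_i).
Compute total resource usage per time slot:
  t=0: active resources = [], total = 0
  t=1: active resources = [], total = 0
  t=2: active resources = [2], total = 2
  t=3: active resources = [2, 3], total = 5
  t=4: active resources = [2, 3, 4, 3], total = 12
  t=5: active resources = [2, 3, 4, 3], total = 12
  t=6: active resources = [2, 3, 4, 3], total = 12
  t=7: active resources = [2, 3, 4], total = 9
  t=8: active resources = [3, 4, 2], total = 9
  t=9: active resources = [4, 2], total = 6
  t=10: active resources = [2], total = 2
  t=11: active resources = [2], total = 2
  t=12: active resources = [2], total = 2
Peak resource demand = 12

12


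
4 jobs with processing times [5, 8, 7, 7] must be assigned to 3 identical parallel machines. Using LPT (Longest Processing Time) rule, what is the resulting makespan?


Sort jobs in decreasing order (LPT): [8, 7, 7, 5]
Assign each job to the least loaded machine:
  Machine 1: jobs [8], load = 8
  Machine 2: jobs [7, 5], load = 12
  Machine 3: jobs [7], load = 7
Makespan = max load = 12

12


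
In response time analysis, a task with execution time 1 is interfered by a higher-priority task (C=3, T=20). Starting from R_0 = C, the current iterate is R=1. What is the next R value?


R_next = C + ceil(R_prev / T_hp) * C_hp
ceil(1 / 20) = ceil(0.05) = 1
Interference = 1 * 3 = 3
R_next = 1 + 3 = 4

4


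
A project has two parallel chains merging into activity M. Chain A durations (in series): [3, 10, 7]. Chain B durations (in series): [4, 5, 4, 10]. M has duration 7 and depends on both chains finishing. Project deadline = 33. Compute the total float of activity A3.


Forward pass: ES(A3) = sum of predecessors on chain A = 13
EF = ES + duration = 13 + 7 = 20
Backward pass: LF(M) = deadline = 33; LS(M) = 33 - 7 = 26
LF(A3) = LS(M) - sum(successors on chain A) = 26 - 0 = 26
LS = LF - duration = 26 - 7 = 19
Total float = LS - ES = 19 - 13 = 6

6


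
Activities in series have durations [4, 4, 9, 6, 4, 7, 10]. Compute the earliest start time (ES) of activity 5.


Activity 5 starts after activities 1 through 4 complete.
Predecessor durations: [4, 4, 9, 6]
ES = 4 + 4 + 9 + 6 = 23

23


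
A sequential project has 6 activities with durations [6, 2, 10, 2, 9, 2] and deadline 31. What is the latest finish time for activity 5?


LF(activity 5) = deadline - sum of successor durations
Successors: activities 6 through 6 with durations [2]
Sum of successor durations = 2
LF = 31 - 2 = 29

29


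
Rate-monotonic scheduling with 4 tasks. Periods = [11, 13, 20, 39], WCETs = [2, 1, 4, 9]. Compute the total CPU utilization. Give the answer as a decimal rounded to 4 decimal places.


Compute individual utilizations (exact fractions):
  Task 1: C/T = 2/11 (approx. 0.1818)
  Task 2: C/T = 1/13 (approx. 0.0769)
  Task 3: C/T = 4/20 = 1/5 (approx. 0.2)
  Task 4: C/T = 9/39 = 3/13 (approx. 0.2308)
Total utilization U = 2/11 + 1/13 + 1/5 + 3/13 = 493/715
Rounded to 4 decimal places: U = 0.6895
RM (Liu & Layland) bound for 4 tasks = 0.756828; compare with U = 493/715 (approx. 0.689510)
U <= bound, so schedulable by RM sufficient condition.

0.6895


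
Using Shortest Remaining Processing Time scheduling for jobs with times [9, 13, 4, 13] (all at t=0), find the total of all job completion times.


Since all jobs arrive at t=0, SRPT equals SPT ordering.
SPT order: [4, 9, 13, 13]
Completion times:
  Job 1: p=4, C=4
  Job 2: p=9, C=13
  Job 3: p=13, C=26
  Job 4: p=13, C=39
Total completion time = 4 + 13 + 26 + 39 = 82

82


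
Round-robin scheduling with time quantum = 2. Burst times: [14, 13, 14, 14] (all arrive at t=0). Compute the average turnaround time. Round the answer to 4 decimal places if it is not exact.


Time quantum = 2
Execution trace:
  J1 runs 2 units, time = 2
  J2 runs 2 units, time = 4
  J3 runs 2 units, time = 6
  J4 runs 2 units, time = 8
  J1 runs 2 units, time = 10
  J2 runs 2 units, time = 12
  J3 runs 2 units, time = 14
  J4 runs 2 units, time = 16
  J1 runs 2 units, time = 18
  J2 runs 2 units, time = 20
  J3 runs 2 units, time = 22
  J4 runs 2 units, time = 24
  J1 runs 2 units, time = 26
  J2 runs 2 units, time = 28
  J3 runs 2 units, time = 30
  J4 runs 2 units, time = 32
  J1 runs 2 units, time = 34
  J2 runs 2 units, time = 36
  J3 runs 2 units, time = 38
  J4 runs 2 units, time = 40
  J1 runs 2 units, time = 42
  J2 runs 2 units, time = 44
  J3 runs 2 units, time = 46
  J4 runs 2 units, time = 48
  J1 runs 2 units, time = 50
  J2 runs 1 units, time = 51
  J3 runs 2 units, time = 53
  J4 runs 2 units, time = 55
Finish times: [50, 51, 53, 55]
Average turnaround = 209/4 = 52.25

52.25


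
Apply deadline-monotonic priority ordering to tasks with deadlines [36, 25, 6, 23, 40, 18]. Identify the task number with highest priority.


Sort tasks by relative deadline (ascending):
  Task 3: deadline = 6
  Task 6: deadline = 18
  Task 4: deadline = 23
  Task 2: deadline = 25
  Task 1: deadline = 36
  Task 5: deadline = 40
Priority order (highest first): [3, 6, 4, 2, 1, 5]
Highest priority task = 3

3


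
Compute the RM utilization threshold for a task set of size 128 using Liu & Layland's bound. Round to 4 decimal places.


Compute 2^(1/128) = 1.0054299011
Subtract 1: 1.0054299011 - 1 = 0.0054299011
Multiply by n: 128 * 0.0054299011 = 0.6950273408
Round to 4 dp: 0.6950

0.6950


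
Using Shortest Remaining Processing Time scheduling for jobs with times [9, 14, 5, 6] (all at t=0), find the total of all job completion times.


Since all jobs arrive at t=0, SRPT equals SPT ordering.
SPT order: [5, 6, 9, 14]
Completion times:
  Job 1: p=5, C=5
  Job 2: p=6, C=11
  Job 3: p=9, C=20
  Job 4: p=14, C=34
Total completion time = 5 + 11 + 20 + 34 = 70

70


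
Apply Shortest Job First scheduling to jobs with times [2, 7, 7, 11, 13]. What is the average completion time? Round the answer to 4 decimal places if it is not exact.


SJF order (ascending): [2, 7, 7, 11, 13]
Completion times:
  Job 1: burst=2, C=2
  Job 2: burst=7, C=9
  Job 3: burst=7, C=16
  Job 4: burst=11, C=27
  Job 5: burst=13, C=40
Average completion = 94/5 = 18.8

18.8


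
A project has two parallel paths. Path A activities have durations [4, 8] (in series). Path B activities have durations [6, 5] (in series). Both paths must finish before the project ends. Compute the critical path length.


Path A total = 4 + 8 = 12
Path B total = 6 + 5 = 11
Critical path = longest path = max(12, 11) = 12

12


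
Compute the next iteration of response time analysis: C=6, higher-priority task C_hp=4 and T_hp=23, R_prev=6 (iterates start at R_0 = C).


R_next = C + ceil(R_prev / T_hp) * C_hp
ceil(6 / 23) = ceil(0.2609) = 1
Interference = 1 * 4 = 4
R_next = 6 + 4 = 10

10


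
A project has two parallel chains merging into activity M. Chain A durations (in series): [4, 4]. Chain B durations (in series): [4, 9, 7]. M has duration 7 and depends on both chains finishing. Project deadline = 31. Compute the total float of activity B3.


Forward pass: ES(B3) = sum of predecessors on chain B = 13
EF = ES + duration = 13 + 7 = 20
Backward pass: LF(M) = deadline = 31; LS(M) = 31 - 7 = 24
LF(B3) = LS(M) - sum(successors on chain B) = 24 - 0 = 24
LS = LF - duration = 24 - 7 = 17
Total float = LS - ES = 17 - 13 = 4

4


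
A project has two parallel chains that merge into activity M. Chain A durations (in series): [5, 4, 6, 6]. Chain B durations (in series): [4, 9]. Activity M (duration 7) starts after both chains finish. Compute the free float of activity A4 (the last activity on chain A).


ES(A4) = sum of predecessors on chain A = 15
EF(A4) = ES + duration = 15 + 6 = 21
Successor of A4 is M. ES(M) = max(sum(A), sum(B)) = max(21, 13) = 21
Free float = ES(successor) - EF(current) = 21 - 21 = 0

0


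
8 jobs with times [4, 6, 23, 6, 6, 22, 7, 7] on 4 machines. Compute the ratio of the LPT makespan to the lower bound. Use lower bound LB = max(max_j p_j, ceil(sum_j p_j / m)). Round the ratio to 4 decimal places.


LPT order: [23, 22, 7, 7, 6, 6, 6, 4]
Machine loads after assignment: [23, 22, 19, 17]
LPT makespan = 23
Lower bound = max(max_job, ceil(total/4)) = max(23, 21) = 23
Ratio = 23 / 23 = 1.0

1.0


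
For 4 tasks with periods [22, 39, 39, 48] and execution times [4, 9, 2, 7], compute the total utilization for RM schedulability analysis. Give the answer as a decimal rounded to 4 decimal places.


Compute individual utilizations (exact fractions):
  Task 1: C/T = 4/22 = 2/11 (approx. 0.1818)
  Task 2: C/T = 9/39 = 3/13 (approx. 0.2308)
  Task 3: C/T = 2/39 (approx. 0.0513)
  Task 4: C/T = 7/48 (approx. 0.1458)
Total utilization U = 2/11 + 3/13 + 2/39 + 7/48 = 1395/2288
Rounded to 4 decimal places: U = 0.6097
RM (Liu & Layland) bound for 4 tasks = 0.756828; compare with U = 1395/2288 (approx. 0.609703)
U <= bound, so schedulable by RM sufficient condition.

0.6097


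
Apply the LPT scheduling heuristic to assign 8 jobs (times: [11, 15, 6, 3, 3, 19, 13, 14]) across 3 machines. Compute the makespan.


Sort jobs in decreasing order (LPT): [19, 15, 14, 13, 11, 6, 3, 3]
Assign each job to the least loaded machine:
  Machine 1: jobs [19, 6, 3], load = 28
  Machine 2: jobs [15, 11, 3], load = 29
  Machine 3: jobs [14, 13], load = 27
Makespan = max load = 29

29


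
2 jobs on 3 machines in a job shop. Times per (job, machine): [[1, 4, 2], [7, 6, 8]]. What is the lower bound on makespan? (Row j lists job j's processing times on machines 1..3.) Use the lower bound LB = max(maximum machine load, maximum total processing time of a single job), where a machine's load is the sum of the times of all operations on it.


Machine loads:
  Machine 1: 1 + 7 = 8
  Machine 2: 4 + 6 = 10
  Machine 3: 2 + 8 = 10
Max machine load = 10
Job totals:
  Job 1: 7
  Job 2: 21
Max job total = 21
Lower bound = max(10, 21) = 21

21


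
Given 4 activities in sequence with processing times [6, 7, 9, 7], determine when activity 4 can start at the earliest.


Activity 4 starts after activities 1 through 3 complete.
Predecessor durations: [6, 7, 9]
ES = 6 + 7 + 9 = 22

22


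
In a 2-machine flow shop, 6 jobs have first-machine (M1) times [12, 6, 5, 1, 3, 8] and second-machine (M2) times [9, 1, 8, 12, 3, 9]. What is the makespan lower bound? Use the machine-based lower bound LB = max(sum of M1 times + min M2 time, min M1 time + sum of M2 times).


LB1 = sum(M1 times) + min(M2 times) = 35 + 1 = 36
LB2 = min(M1 times) + sum(M2 times) = 1 + 42 = 43
Lower bound = max(LB1, LB2) = max(36, 43) = 43

43


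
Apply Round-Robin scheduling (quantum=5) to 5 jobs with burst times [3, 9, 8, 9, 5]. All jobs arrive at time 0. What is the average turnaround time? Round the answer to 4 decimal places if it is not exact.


Time quantum = 5
Execution trace:
  J1 runs 3 units, time = 3
  J2 runs 5 units, time = 8
  J3 runs 5 units, time = 13
  J4 runs 5 units, time = 18
  J5 runs 5 units, time = 23
  J2 runs 4 units, time = 27
  J3 runs 3 units, time = 30
  J4 runs 4 units, time = 34
Finish times: [3, 27, 30, 34, 23]
Average turnaround = 117/5 = 23.4

23.4


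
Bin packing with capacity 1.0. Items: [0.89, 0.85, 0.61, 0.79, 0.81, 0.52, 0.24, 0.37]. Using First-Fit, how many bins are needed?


Place items sequentially using First-Fit:
  Item 0.89 -> new Bin 1
  Item 0.85 -> new Bin 2
  Item 0.61 -> new Bin 3
  Item 0.79 -> new Bin 4
  Item 0.81 -> new Bin 5
  Item 0.52 -> new Bin 6
  Item 0.24 -> Bin 3 (now 0.85)
  Item 0.37 -> Bin 6 (now 0.89)
Total bins used = 6

6


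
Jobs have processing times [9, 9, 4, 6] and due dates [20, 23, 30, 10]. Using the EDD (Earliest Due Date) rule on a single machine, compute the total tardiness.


Sort by due date (EDD order): [(6, 10), (9, 20), (9, 23), (4, 30)]
Compute completion times and tardiness:
  Job 1: p=6, d=10, C=6, tardiness=max(0,6-10)=0
  Job 2: p=9, d=20, C=15, tardiness=max(0,15-20)=0
  Job 3: p=9, d=23, C=24, tardiness=max(0,24-23)=1
  Job 4: p=4, d=30, C=28, tardiness=max(0,28-30)=0
Total tardiness = 1

1


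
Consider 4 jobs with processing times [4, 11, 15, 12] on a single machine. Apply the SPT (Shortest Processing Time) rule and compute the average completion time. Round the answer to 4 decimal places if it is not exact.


Sort jobs by processing time (SPT order): [4, 11, 12, 15]
Compute completion times sequentially:
  Job 1: processing = 4, completes at 4
  Job 2: processing = 11, completes at 15
  Job 3: processing = 12, completes at 27
  Job 4: processing = 15, completes at 42
Sum of completion times = 88
Average completion time = 88/4 = 22.0

22.0


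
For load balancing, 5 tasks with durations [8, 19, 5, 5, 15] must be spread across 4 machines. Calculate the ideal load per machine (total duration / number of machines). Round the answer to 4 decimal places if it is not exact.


Total processing time = 8 + 19 + 5 + 5 + 15 = 52
Number of machines = 4
Ideal balanced load = 52 / 4 = 13.0

13.0


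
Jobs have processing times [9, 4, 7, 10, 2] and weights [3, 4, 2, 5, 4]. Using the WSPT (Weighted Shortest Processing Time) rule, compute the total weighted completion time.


Compute p/w ratios and sort ascending (WSPT): [(2, 4), (4, 4), (10, 5), (9, 3), (7, 2)]
Compute weighted completion times:
  Job (p=2,w=4): C=2, w*C=4*2=8
  Job (p=4,w=4): C=6, w*C=4*6=24
  Job (p=10,w=5): C=16, w*C=5*16=80
  Job (p=9,w=3): C=25, w*C=3*25=75
  Job (p=7,w=2): C=32, w*C=2*32=64
Total weighted completion time = 251

251


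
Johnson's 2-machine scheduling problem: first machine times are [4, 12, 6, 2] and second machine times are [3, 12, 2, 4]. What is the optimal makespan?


Apply Johnson's rule:
  Group 1 (a <= b): [(4, 2, 4), (2, 12, 12)]
  Group 2 (a > b): [(1, 4, 3), (3, 6, 2)]
Optimal job order: [4, 2, 1, 3]
Schedule:
  Job 4: M1 done at 2, M2 done at 6
  Job 2: M1 done at 14, M2 done at 26
  Job 1: M1 done at 18, M2 done at 29
  Job 3: M1 done at 24, M2 done at 31
Makespan = 31

31


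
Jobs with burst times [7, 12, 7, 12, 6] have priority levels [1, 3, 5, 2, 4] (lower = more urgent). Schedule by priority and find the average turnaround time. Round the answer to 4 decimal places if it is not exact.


Sort by priority (ascending = highest first):
Order: [(1, 7), (2, 12), (3, 12), (4, 6), (5, 7)]
Completion times:
  Priority 1, burst=7, C=7
  Priority 2, burst=12, C=19
  Priority 3, burst=12, C=31
  Priority 4, burst=6, C=37
  Priority 5, burst=7, C=44
Average turnaround = 138/5 = 27.6

27.6


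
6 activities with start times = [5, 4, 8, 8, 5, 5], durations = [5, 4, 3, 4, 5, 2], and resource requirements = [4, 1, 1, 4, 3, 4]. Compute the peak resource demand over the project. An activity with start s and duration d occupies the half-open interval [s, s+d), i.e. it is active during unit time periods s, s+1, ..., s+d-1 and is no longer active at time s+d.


Each activity i is active on [start_i, start_i + duration_i).
Compute total resource usage per time slot:
  t=0: active resources = [], total = 0
  t=1: active resources = [], total = 0
  t=2: active resources = [], total = 0
  t=3: active resources = [], total = 0
  t=4: active resources = [1], total = 1
  t=5: active resources = [4, 1, 3, 4], total = 12
  t=6: active resources = [4, 1, 3, 4], total = 12
  t=7: active resources = [4, 1, 3], total = 8
  t=8: active resources = [4, 1, 4, 3], total = 12
  t=9: active resources = [4, 1, 4, 3], total = 12
  t=10: active resources = [1, 4], total = 5
  t=11: active resources = [4], total = 4
Peak resource demand = 12

12


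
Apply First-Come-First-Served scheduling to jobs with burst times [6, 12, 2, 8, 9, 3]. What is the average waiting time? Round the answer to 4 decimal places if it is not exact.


FCFS order (as given): [6, 12, 2, 8, 9, 3]
Waiting times:
  Job 1: wait = 0
  Job 2: wait = 6
  Job 3: wait = 18
  Job 4: wait = 20
  Job 5: wait = 28
  Job 6: wait = 37
Sum of waiting times = 109
Average waiting time = 109/6 = 18.1667

18.1667


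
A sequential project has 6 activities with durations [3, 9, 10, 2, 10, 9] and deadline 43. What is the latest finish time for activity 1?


LF(activity 1) = deadline - sum of successor durations
Successors: activities 2 through 6 with durations [9, 10, 2, 10, 9]
Sum of successor durations = 40
LF = 43 - 40 = 3

3


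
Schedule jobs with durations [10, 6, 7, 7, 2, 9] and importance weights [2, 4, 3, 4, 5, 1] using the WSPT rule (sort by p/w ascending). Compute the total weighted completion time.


Compute p/w ratios and sort ascending (WSPT): [(2, 5), (6, 4), (7, 4), (7, 3), (10, 2), (9, 1)]
Compute weighted completion times:
  Job (p=2,w=5): C=2, w*C=5*2=10
  Job (p=6,w=4): C=8, w*C=4*8=32
  Job (p=7,w=4): C=15, w*C=4*15=60
  Job (p=7,w=3): C=22, w*C=3*22=66
  Job (p=10,w=2): C=32, w*C=2*32=64
  Job (p=9,w=1): C=41, w*C=1*41=41
Total weighted completion time = 273

273


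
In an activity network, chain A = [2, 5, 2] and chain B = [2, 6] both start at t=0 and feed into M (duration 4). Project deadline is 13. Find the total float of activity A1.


Forward pass: ES(A1) = sum of predecessors on chain A = 0
EF = ES + duration = 0 + 2 = 2
Backward pass: LF(M) = deadline = 13; LS(M) = 13 - 4 = 9
LF(A1) = LS(M) - sum(successors on chain A) = 9 - 7 = 2
LS = LF - duration = 2 - 2 = 0
Total float = LS - ES = 0 - 0 = 0

0


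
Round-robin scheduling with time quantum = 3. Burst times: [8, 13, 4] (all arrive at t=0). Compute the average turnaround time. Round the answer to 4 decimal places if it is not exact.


Time quantum = 3
Execution trace:
  J1 runs 3 units, time = 3
  J2 runs 3 units, time = 6
  J3 runs 3 units, time = 9
  J1 runs 3 units, time = 12
  J2 runs 3 units, time = 15
  J3 runs 1 units, time = 16
  J1 runs 2 units, time = 18
  J2 runs 3 units, time = 21
  J2 runs 3 units, time = 24
  J2 runs 1 units, time = 25
Finish times: [18, 25, 16]
Average turnaround = 59/3 = 19.6667

19.6667


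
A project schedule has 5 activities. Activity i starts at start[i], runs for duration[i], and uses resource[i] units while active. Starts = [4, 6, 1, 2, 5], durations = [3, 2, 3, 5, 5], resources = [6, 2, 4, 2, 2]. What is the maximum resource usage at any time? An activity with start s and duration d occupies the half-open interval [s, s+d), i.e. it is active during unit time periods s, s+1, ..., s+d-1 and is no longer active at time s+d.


Each activity i is active on [start_i, start_i + duration_i).
Compute total resource usage per time slot:
  t=0: active resources = [], total = 0
  t=1: active resources = [4], total = 4
  t=2: active resources = [4, 2], total = 6
  t=3: active resources = [4, 2], total = 6
  t=4: active resources = [6, 2], total = 8
  t=5: active resources = [6, 2, 2], total = 10
  t=6: active resources = [6, 2, 2, 2], total = 12
  t=7: active resources = [2, 2], total = 4
  t=8: active resources = [2], total = 2
  t=9: active resources = [2], total = 2
Peak resource demand = 12

12


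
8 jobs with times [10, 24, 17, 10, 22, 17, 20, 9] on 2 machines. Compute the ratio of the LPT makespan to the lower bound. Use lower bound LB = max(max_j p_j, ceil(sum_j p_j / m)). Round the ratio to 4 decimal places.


LPT order: [24, 22, 20, 17, 17, 10, 10, 9]
Machine loads after assignment: [67, 62]
LPT makespan = 67
Lower bound = max(max_job, ceil(total/2)) = max(24, 65) = 65
Ratio = 67 / 65 = 1.0308

1.0308


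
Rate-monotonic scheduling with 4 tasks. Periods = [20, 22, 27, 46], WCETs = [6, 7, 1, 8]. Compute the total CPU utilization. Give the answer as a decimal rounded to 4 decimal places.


Compute individual utilizations (exact fractions):
  Task 1: C/T = 6/20 = 3/10 (approx. 0.3)
  Task 2: C/T = 7/22 (approx. 0.3182)
  Task 3: C/T = 1/27 (approx. 0.037)
  Task 4: C/T = 8/46 = 4/23 (approx. 0.1739)
Total utilization U = 3/10 + 7/22 + 1/27 + 4/23 = 28319/34155
Rounded to 4 decimal places: U = 0.8291
RM (Liu & Layland) bound for 4 tasks = 0.756828; compare with U = 28319/34155 (approx. 0.829132)
bound < U <= 1, so the RM sufficient condition is not met (inconclusive; an exact test such as response-time analysis is needed).

0.8291


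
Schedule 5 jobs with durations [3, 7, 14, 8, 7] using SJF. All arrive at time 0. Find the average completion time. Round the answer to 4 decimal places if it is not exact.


SJF order (ascending): [3, 7, 7, 8, 14]
Completion times:
  Job 1: burst=3, C=3
  Job 2: burst=7, C=10
  Job 3: burst=7, C=17
  Job 4: burst=8, C=25
  Job 5: burst=14, C=39
Average completion = 94/5 = 18.8

18.8


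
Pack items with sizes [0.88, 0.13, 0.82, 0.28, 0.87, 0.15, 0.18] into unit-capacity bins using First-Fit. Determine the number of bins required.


Place items sequentially using First-Fit:
  Item 0.88 -> new Bin 1
  Item 0.13 -> new Bin 2
  Item 0.82 -> Bin 2 (now 0.95)
  Item 0.28 -> new Bin 3
  Item 0.87 -> new Bin 4
  Item 0.15 -> Bin 3 (now 0.43)
  Item 0.18 -> Bin 3 (now 0.61)
Total bins used = 4

4
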